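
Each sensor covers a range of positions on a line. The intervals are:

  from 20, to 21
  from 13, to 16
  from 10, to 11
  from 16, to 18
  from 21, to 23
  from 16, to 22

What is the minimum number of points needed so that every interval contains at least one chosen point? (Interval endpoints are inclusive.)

3

Process intervals by earliest right end; each time one isn't hit yet, stab at its right endpoint.
By right end: [10,11]  [13,16]  [16,18]  [20,21]  [16,22]  [21,23]
[10,11] uncovered → point at 11; [13,16] uncovered → point at 16; [20,21] uncovered → point at 21.
Points: 11, 16, 21 (3 total).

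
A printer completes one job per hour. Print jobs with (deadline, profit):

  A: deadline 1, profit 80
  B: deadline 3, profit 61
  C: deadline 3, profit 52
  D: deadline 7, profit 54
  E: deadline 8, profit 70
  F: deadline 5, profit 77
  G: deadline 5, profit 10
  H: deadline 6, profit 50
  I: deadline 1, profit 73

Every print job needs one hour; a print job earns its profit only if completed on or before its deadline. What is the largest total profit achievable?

454

Take jobs in profit order; each goes to the latest open slot no later than its deadline.
Profit order: A=80 F=77 I=73 E=70 B=61 D=54 C=52 H=50 G=10
Assign: A→slot 1, F→slot 5, I skipped, E→slot 8, B→slot 3, D→slot 7, C→slot 2, H→slot 6, G→slot 4.
Slots: [1:A] [2:C] [3:B] [4:G] [5:F] [6:H] [7:D] [8:E]
Profit = 80 + 52 + 61 + 10 + 77 + 50 + 54 + 70 = 454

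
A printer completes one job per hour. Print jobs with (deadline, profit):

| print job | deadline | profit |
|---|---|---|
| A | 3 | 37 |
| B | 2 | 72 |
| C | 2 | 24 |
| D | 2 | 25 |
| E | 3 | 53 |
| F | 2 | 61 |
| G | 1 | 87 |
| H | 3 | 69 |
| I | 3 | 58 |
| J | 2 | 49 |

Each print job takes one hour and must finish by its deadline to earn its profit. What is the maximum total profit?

By profit: G(d1,87), B(d2,72), H(d3,69), F(d2,61), I(d3,58), E(d3,53), J(d2,49), A(d3,37), D(d2,25), C(d2,24)
G→slot 1; B→slot 2; H→slot 3; F skipped; I skipped; E skipped; J skipped; A skipped; D skipped; C skipped.
Profit = 87 + 72 + 69 = 228

228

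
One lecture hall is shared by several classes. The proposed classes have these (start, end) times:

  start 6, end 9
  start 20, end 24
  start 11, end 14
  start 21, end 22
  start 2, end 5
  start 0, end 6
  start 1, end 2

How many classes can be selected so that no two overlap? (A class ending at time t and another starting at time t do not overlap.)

5

Order by finish time; keep every interval that doesn't clash with the previous kept one.
Sorted by end: (1,2)  (2,5)  (0,6)  (6,9)  (11,14)  (21,22)  (20,24)
take (1,2); take (2,5); take (6,9); take (11,14); take (21,22); skip (20,24).
Selected 5 classes.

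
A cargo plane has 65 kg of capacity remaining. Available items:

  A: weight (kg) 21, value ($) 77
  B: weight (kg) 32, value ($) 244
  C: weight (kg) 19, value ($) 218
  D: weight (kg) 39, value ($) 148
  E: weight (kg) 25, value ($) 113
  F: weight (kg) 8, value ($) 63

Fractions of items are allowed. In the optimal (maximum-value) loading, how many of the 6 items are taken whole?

Greedy by value/weight ratio, highest first.
Ratios (sorted): C 11.47, F 7.88, B 7.62, E 4.52, D 3.79, A 3.67
take C (19 @ 218); take F (8 @ 63); take B (32 @ 244); take 6/25 of E → 27.12. Capacity used 65/65.
3 item(s) taken whole; one partial (take 6/25 of E).

3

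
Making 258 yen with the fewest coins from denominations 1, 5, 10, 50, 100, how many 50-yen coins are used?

1

Use the largest denomination that fits, subtract, and repeat.
258 − 2×100→58 − 1×50→8 − 1×5→3 − 3×1→0
Count of 50: 1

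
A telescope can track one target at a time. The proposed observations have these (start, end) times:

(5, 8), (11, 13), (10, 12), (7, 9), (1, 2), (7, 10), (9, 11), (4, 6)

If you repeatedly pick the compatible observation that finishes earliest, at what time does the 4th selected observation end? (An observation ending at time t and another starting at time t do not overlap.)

By end time: (1,2), (4,6), (5,8), (7,9), (7,10), (9,11), (10,12), (11,13).
Pick (1,2); next start ≥ 2 → (4,6); next start ≥ 6 → (7,9); next start ≥ 9 → (9,11); next start ≥ 11 → (11,13).
Selected: (1,2) (4,6) (7,9) (9,11) (11,13)

11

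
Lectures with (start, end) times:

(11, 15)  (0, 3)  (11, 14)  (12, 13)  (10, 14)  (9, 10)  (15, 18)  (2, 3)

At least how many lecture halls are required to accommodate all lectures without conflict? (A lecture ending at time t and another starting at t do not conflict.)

4

The answer is the maximum number of intervals overlapping at any instant.
Events (time:±→running): 0:+→1 2:+→2 3:-→1 3:-→0 9:+→1 10:-→0 10:+→1 11:+→2 11:+→3 12:+→4 … peak 4.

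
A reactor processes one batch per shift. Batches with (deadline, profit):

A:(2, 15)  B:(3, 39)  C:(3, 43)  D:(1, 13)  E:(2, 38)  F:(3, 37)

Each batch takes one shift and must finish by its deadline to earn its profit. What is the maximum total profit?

By profit: C(d3,43), B(d3,39), E(d2,38), F(d3,37), A(d2,15), D(d1,13)
C→slot 3; B→slot 2; E→slot 1; F skipped; A skipped; D skipped.
Profit = 38 + 39 + 43 = 120

120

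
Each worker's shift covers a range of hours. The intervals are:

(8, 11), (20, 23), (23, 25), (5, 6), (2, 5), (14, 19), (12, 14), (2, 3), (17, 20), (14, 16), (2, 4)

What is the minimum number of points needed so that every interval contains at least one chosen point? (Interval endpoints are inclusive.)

Sort by right endpoint; whenever an interval is uncovered, place a point at its right end.
By right end: [2,3]  [2,4]  [2,5]  [5,6]  [8,11]  [12,14]  [14,16]  [14,19]  [17,20]  [20,23]  [23,25]
[2,3] uncovered → point at 3; [5,6] uncovered → point at 6; [8,11] uncovered → point at 11; [12,14] uncovered → point at 14; [17,20] uncovered → point at 20; [23,25] uncovered → point at 25.
Points: 3, 6, 11, 14, 20, 25 (6 total).

6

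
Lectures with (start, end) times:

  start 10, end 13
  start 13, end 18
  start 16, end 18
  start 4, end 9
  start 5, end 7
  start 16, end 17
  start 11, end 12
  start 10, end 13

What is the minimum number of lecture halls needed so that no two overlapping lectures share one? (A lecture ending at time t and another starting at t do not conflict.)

The answer is the maximum number of intervals overlapping at any instant.
starts: [4, 5, 10, 10, 11, 13, 16, 16]
ends:   [7, 9, 12, 13, 13, 17, 18, 18]
s4→1 s5→2 e7→1 e9→0 s10→1 s10→2 s11→3  — peak 3.

3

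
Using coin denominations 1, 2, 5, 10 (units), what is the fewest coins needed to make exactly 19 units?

Use the largest denomination that fits, subtract, and repeat.
19 = 1×10 + 1×5 + 2×2
Total coins = 1 + 1 + 2 = 4

4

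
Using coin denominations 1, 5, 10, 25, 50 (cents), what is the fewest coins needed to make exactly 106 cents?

4

106 = 2×50 + 1×5 + 1×1
Total coins = 2 + 1 + 1 = 4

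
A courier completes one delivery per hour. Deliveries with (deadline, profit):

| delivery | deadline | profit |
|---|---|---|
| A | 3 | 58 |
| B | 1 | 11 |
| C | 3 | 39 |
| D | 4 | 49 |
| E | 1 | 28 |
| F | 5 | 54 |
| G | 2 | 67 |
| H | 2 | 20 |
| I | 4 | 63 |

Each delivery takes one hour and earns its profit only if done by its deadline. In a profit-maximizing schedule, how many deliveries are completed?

Profit order: G=67 I=63 A=58 F=54 D=49 C=39 E=28 H=20 B=11
Assign: G→slot 2, I→slot 4, A→slot 3, F→slot 5, D→slot 1, C skipped, E skipped, H skipped, B skipped.
Slots: [1:D] [2:G] [3:A] [4:I] [5:F]
5 of 9 scheduled.

5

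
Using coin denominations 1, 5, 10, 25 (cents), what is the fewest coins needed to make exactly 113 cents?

113 = 4×25 + 1×10 + 3×1
Total coins = 4 + 1 + 3 = 8

8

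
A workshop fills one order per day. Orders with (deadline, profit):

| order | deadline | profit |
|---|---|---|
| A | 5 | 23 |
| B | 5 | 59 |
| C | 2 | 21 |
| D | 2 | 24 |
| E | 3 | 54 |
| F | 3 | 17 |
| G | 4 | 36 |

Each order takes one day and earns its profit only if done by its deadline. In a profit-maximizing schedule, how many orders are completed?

5

Sort by profit descending; place each in the latest free slot ≤ its deadline.
By profit: B(d5,59), E(d3,54), G(d4,36), D(d2,24), A(d5,23), C(d2,21), F(d3,17)
B→slot 5; E→slot 3; G→slot 4; D→slot 2; A→slot 1; C skipped; F skipped.
5 of 7 scheduled.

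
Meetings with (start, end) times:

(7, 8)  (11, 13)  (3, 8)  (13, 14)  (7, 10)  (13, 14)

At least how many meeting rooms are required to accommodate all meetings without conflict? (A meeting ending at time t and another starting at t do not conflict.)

3

starts: [3, 7, 7, 11, 13, 13]
ends:   [8, 8, 10, 13, 14, 14]
s3→1 s7→2 s7→3  — peak 3.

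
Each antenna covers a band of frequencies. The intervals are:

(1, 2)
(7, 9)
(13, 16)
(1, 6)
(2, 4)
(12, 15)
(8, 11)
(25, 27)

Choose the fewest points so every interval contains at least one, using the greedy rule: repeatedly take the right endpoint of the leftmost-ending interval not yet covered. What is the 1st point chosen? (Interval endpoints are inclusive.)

2

Sorted: [1,2] [2,4] [1,6] [7,9] [8,11] [12,15] [13,16] [25,27]
{[1,2],[2,4],[1,6]} hit by 2; {[7,9],[8,11]} hit by 9; {[12,15],[13,16]} hit by 15; {[25,27]} hit by 27.
Points: 2, 9, 15, 27 (4 total).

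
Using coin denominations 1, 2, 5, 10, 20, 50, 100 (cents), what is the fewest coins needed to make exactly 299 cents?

8

Greedy: take as many of the largest coin as possible, then repeat with the remainder.
299 = 2×100 + 1×50 + 2×20 + 1×5 + 2×2
Total coins = 2 + 1 + 2 + 1 + 2 = 8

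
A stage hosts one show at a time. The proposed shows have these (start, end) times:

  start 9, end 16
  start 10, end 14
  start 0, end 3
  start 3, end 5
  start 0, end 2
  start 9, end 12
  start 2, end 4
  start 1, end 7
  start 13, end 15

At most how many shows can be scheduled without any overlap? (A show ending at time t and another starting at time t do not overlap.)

4

By end time: (0,2), (0,3), (2,4), (3,5), (1,7), (9,12), (10,14), (13,15), (9,16).
Pick (0,2); next start ≥ 2 → (2,4); next start ≥ 4 → (9,12); next start ≥ 12 → (13,15).
Selected 4 shows.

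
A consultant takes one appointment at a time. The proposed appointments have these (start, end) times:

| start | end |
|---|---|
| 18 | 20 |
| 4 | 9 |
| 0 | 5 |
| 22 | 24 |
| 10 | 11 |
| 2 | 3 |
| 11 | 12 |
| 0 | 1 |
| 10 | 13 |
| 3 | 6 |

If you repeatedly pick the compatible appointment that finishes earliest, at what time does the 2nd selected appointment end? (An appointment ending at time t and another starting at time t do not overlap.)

3

Sorted by end: (0,1)  (2,3)  (0,5)  (3,6)  (4,9)  (10,11)  (11,12)  (10,13)  (18,20)  (22,24)
take (0,1); take (2,3); take (3,6); take (10,11); take (11,12); take (18,20); take (22,24).
Selected: (0,1) (2,3) (3,6) (10,11) (11,12) (18,20) (22,24)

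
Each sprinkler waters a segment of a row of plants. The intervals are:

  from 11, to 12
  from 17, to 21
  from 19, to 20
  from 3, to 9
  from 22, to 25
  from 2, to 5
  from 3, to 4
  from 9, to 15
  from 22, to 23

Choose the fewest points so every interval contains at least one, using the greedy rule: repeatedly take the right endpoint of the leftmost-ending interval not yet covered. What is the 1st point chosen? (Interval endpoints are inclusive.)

4

Sorted: [3,4] [2,5] [3,9] [11,12] [9,15] [19,20] [17,21] [22,23] [22,25]
{[3,4],[2,5],[3,9]} hit by 4; {[11,12],[9,15]} hit by 12; {[19,20],[17,21]} hit by 20; {[22,23],[22,25]} hit by 23.
Points: 4, 12, 20, 23 (4 total).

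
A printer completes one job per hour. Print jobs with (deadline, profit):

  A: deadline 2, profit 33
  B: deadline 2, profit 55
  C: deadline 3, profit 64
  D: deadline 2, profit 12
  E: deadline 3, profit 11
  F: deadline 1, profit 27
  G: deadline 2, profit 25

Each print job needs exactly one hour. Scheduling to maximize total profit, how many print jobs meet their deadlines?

By profit: C(d3,64), B(d2,55), A(d2,33), F(d1,27), G(d2,25), D(d2,12), E(d3,11)
C→slot 3; B→slot 2; A→slot 1; F skipped; G skipped; D skipped; E skipped.
3 of 7 scheduled.

3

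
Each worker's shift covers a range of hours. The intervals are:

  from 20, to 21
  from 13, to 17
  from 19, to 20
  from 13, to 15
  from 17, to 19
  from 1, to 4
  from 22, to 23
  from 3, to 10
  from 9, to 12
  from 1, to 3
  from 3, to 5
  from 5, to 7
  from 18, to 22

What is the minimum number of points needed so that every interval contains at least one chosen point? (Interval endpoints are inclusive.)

By right end: [1,3]  [1,4]  [3,5]  [5,7]  [3,10]  [9,12]  [13,15]  [13,17]  [17,19]  [19,20]  [20,21]  [18,22]  [22,23]
[1,3] uncovered → point at 3; [5,7] uncovered → point at 7; [9,12] uncovered → point at 12; [13,15] uncovered → point at 15; [17,19] uncovered → point at 19; [20,21] uncovered → point at 21; [22,23] uncovered → point at 23.
Points: 3, 7, 12, 15, 19, 21, 23 (7 total).

7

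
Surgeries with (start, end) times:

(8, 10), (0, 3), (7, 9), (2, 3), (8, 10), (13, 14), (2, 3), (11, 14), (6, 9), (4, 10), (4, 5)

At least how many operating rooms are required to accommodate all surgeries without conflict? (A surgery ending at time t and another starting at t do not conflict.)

5

starts: [0, 2, 2, 4, 4, 6, 7, 8, 8, 11, 13]
ends:   [3, 3, 3, 5, 9, 9, 10, 10, 10, 14, 14]
s0→1 s2→2 s2→3 e3→2 e3→1 e3→0 s4→1 s4→2 e5→1 s6→2 s7→3 s8→4 s8→5  — peak 5.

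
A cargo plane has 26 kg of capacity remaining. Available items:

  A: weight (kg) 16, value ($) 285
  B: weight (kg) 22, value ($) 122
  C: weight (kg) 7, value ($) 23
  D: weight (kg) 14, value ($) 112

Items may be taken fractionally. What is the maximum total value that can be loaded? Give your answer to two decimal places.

Order: A (285/16=17.81) > D (112/14=8.00) > B (122/22=5.55) > C (23/7=3.29)
Fill: take A (16 @ 285) → take 10/14 of D → 80.00; 26/26 used.
Total value = 365.00

365.00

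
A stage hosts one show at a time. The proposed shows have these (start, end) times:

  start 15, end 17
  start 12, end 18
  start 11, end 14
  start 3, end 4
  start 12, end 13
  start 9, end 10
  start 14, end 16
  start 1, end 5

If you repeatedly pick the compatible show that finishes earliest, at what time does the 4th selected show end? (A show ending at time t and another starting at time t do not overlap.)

16

Sorted by end: (3,4)  (1,5)  (9,10)  (12,13)  (11,14)  (14,16)  (15,17)  (12,18)
take (3,4); take (9,10); take (12,13); skip (11,14); take (14,16).
Selected: (3,4) (9,10) (12,13) (14,16)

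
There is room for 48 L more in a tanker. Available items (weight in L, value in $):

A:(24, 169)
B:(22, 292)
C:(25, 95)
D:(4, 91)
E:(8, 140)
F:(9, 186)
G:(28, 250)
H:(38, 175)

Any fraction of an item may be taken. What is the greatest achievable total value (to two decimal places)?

753.64

Greedy by value/weight ratio, highest first.
Order: D (91/4=22.75) > F (186/9=20.67) > E (140/8=17.50) > B (292/22=13.27) > G (250/28=8.93) > A (169/24=7.04) > H (175/38=4.61) > C (95/25=3.80)
Fill: take D (4 @ 91) → take F (9 @ 186) → take E (8 @ 140) → take B (22 @ 292) → take 5/28 of G → 44.64; 48/48 used.
Total value = 753.64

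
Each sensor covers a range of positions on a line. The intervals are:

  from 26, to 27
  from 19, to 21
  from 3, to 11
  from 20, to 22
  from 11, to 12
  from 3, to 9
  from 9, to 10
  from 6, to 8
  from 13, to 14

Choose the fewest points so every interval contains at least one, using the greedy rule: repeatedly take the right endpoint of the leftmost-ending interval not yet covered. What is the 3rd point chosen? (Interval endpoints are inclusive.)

12

By right end: [6,8]  [3,9]  [9,10]  [3,11]  [11,12]  [13,14]  [19,21]  [20,22]  [26,27]
[6,8] uncovered → point at 8; [9,10] uncovered → point at 10; [11,12] uncovered → point at 12; [13,14] uncovered → point at 14; [19,21] uncovered → point at 21; [26,27] uncovered → point at 27.
Points: 8, 10, 12, 14, 21, 27 (6 total).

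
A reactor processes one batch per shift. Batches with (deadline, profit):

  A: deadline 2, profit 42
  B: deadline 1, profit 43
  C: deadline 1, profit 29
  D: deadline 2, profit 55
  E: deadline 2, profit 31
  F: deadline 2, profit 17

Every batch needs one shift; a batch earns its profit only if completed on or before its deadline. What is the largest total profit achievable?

Sort by profit descending; place each in the latest free slot ≤ its deadline.
Profit order: D=55 B=43 A=42 E=31 C=29 F=17
Assign: D→slot 2, B→slot 1, A skipped, E skipped, C skipped, F skipped.
Slots: [1:B] [2:D]
Profit = 43 + 55 = 98

98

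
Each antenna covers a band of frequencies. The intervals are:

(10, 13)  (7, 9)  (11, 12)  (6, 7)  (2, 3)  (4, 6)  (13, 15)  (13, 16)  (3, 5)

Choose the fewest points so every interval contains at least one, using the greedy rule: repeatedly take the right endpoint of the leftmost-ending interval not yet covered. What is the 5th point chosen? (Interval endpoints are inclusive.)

15

Process intervals by earliest right end; each time one isn't hit yet, stab at its right endpoint.
By right end: [2,3]  [3,5]  [4,6]  [6,7]  [7,9]  [11,12]  [10,13]  [13,15]  [13,16]
[2,3] uncovered → point at 3; [4,6] uncovered → point at 6; [7,9] uncovered → point at 9; [11,12] uncovered → point at 12; [13,15] uncovered → point at 15.
Points: 3, 6, 9, 12, 15 (5 total).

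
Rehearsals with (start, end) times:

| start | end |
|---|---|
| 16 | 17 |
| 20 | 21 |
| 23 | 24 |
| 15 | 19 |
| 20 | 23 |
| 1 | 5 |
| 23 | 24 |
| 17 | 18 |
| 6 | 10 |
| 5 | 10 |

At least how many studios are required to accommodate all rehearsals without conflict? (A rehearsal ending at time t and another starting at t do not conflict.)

2

Count concurrent intervals with a sweep; the peak is the room count.
Events (time:±→running): 1:+→1 5:-→0 5:+→1 6:+→2 … peak 2.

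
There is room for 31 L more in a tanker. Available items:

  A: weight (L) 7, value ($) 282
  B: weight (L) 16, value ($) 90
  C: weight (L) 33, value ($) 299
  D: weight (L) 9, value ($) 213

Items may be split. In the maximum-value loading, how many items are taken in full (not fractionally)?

Sort by value per unit weight and fill in that order.
Ratios (sorted): A 40.29, D 23.67, C 9.06, B 5.62
take A (7 @ 282); take D (9 @ 213); take 15/33 of C → 135.91. Capacity used 31/31.
2 item(s) taken whole; one partial (take 15/33 of C).

2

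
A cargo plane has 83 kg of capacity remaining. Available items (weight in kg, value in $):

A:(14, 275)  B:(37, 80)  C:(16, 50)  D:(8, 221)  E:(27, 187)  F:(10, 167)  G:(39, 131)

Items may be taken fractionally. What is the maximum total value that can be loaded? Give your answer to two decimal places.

Ratios (sorted): D 27.62, A 19.64, F 16.70, E 6.93, G 3.36, C 3.12, B 2.16
take D (8 @ 221); take A (14 @ 275); take F (10 @ 167); take E (27 @ 187); take 24/39 of G → 80.62. Capacity used 83/83.
Total value = 930.62

930.62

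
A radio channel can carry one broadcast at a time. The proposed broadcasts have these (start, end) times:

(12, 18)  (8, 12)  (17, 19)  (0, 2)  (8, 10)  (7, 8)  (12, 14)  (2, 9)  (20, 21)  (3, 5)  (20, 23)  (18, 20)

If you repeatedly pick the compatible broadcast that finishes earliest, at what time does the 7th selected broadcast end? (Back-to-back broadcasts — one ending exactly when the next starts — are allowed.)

Greedy by earliest finish: after sorting by end time, pick each interval compatible with the last pick.
Sorted by end: (0,2)  (3,5)  (7,8)  (2,9)  (8,10)  (8,12)  (12,14)  (12,18)  (17,19)  (18,20)  (20,21)  (20,23)
take (0,2); take (3,5); take (7,8); take (8,10); take (12,14); skip (12,18); take (17,19); take (20,21).
Selected: (0,2) (3,5) (7,8) (8,10) (12,14) (17,19) (20,21)

21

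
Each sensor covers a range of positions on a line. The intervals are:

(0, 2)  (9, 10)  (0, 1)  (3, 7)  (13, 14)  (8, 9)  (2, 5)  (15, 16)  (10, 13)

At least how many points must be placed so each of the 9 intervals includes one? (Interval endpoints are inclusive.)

Process intervals by earliest right end; each time one isn't hit yet, stab at its right endpoint.
Sorted: [0,1] [0,2] [2,5] [3,7] [8,9] [9,10] [10,13] [13,14] [15,16]
{[0,1],[0,2]} hit by 1; {[2,5],[3,7]} hit by 5; {[8,9],[9,10]} hit by 9; {[10,13],[13,14]} hit by 13; {[15,16]} hit by 16.
Points: 1, 5, 9, 13, 16 (5 total).

5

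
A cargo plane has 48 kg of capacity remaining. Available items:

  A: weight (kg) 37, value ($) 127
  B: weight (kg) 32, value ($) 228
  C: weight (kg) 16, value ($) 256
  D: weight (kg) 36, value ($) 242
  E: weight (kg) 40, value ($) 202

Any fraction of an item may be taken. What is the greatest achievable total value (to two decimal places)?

484.00

Ratios (sorted): C 16.00, B 7.12, D 6.72, E 5.05, A 3.43
take C (16 @ 256); take B (32 @ 228). Capacity used 48/48.
Total value = 484.00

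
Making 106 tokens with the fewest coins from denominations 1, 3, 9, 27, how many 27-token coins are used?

3

Greedy: take as many of the largest coin as possible, then repeat with the remainder.
106 − 3×27→25 − 2×9→7 − 2×3→1 − 1×1→0
Count of 27: 3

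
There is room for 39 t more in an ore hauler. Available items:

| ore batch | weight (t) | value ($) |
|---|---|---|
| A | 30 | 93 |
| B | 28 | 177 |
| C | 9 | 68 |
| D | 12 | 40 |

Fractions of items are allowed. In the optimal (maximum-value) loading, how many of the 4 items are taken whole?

2

Sort by value per unit weight and fill in that order.
Order: C (68/9=7.56) > B (177/28=6.32) > D (40/12=3.33) > A (93/30=3.10)
Fill: take C (9 @ 68) → take B (28 @ 177) → take 2/12 of D → 6.67; 39/39 used.
2 item(s) taken whole; one partial (take 2/12 of D).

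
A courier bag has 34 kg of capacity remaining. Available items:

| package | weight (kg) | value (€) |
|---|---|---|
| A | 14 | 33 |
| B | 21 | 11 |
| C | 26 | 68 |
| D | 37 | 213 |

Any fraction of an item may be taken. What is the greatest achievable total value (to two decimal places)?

Sort by value per unit weight and fill in that order.
Ratios (sorted): D 5.76, C 2.62, A 2.36, B 0.52
take 34/37 of D → 195.73. Capacity used 34/34.
Total value = 195.73

195.73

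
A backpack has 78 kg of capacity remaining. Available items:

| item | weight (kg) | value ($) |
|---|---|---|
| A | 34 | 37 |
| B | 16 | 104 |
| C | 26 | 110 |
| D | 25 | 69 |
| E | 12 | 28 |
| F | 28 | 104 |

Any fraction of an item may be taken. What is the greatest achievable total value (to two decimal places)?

Greedy by value/weight ratio, highest first.
Ratios (sorted): B 6.50, C 4.23, F 3.71, D 2.76, E 2.33, A 1.09
take B (16 @ 104); take C (26 @ 110); take F (28 @ 104); take 8/25 of D → 22.08. Capacity used 78/78.
Total value = 340.08

340.08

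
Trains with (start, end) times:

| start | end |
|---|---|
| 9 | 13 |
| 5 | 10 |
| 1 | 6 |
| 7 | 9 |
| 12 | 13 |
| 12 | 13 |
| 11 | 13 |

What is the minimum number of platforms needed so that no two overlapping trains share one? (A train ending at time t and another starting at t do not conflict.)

The answer is the maximum number of intervals overlapping at any instant.
Events (time:±→running): 1:+→1 5:+→2 6:-→1 7:+→2 9:-→1 9:+→2 10:-→1 11:+→2 12:+→3 12:+→4 … peak 4.

4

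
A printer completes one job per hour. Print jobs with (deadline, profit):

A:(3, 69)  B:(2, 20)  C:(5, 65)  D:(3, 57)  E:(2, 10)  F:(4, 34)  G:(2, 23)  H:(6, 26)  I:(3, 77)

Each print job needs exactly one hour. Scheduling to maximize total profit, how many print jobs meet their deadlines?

6

Sort by profit descending; place each in the latest free slot ≤ its deadline.
Profit order: I=77 A=69 C=65 D=57 F=34 H=26 G=23 B=20 E=10
Assign: I→slot 3, A→slot 2, C→slot 5, D→slot 1, F→slot 4, H→slot 6, G skipped, B skipped, E skipped.
Slots: [1:D] [2:A] [3:I] [4:F] [5:C] [6:H]
6 of 9 scheduled.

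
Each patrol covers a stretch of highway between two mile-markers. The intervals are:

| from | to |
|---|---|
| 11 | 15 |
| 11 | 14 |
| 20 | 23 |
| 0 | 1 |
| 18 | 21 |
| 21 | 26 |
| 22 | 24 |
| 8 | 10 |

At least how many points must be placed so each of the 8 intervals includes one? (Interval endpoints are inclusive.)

5

Sort by right endpoint; whenever an interval is uncovered, place a point at its right end.
Sorted: [0,1] [8,10] [11,14] [11,15] [18,21] [20,23] [22,24] [21,26]
{[0,1]} hit by 1; {[8,10]} hit by 10; {[11,14],[11,15]} hit by 14; {[18,21],[20,23]} hit by 21; {[22,24],[21,26]} hit by 24.
Points: 1, 10, 14, 21, 24 (5 total).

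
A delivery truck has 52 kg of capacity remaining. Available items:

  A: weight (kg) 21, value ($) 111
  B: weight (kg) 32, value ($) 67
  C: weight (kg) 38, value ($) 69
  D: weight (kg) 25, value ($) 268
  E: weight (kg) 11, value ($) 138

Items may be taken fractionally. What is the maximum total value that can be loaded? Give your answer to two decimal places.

Sort by value per unit weight and fill in that order.
Order: E (138/11=12.55) > D (268/25=10.72) > A (111/21=5.29) > B (67/32=2.09) > C (69/38=1.82)
Fill: take E (11 @ 138) → take D (25 @ 268) → take 16/21 of A → 84.57; 52/52 used.
Total value = 490.57

490.57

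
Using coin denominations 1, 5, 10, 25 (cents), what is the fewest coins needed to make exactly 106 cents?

6

106 = 4×25 + 1×5 + 1×1
Total coins = 4 + 1 + 1 = 6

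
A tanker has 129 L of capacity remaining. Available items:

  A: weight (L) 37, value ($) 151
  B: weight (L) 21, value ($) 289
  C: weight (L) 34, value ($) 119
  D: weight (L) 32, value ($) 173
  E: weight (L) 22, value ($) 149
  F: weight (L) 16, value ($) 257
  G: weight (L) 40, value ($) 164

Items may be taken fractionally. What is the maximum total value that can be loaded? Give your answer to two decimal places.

1023.80

Order: F (257/16=16.06) > B (289/21=13.76) > E (149/22=6.77) > D (173/32=5.41) > G (164/40=4.10) > A (151/37=4.08) > C (119/34=3.50)
Fill: take F (16 @ 257) → take B (21 @ 289) → take E (22 @ 149) → take D (32 @ 173) → take 38/40 of G → 155.80; 129/129 used.
Total value = 1023.80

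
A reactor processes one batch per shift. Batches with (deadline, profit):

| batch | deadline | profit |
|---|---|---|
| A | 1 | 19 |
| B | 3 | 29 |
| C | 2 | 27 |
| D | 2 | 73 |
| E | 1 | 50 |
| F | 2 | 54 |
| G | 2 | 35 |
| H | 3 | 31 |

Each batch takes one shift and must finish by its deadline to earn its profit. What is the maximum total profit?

158

Sort by profit descending; place each in the latest free slot ≤ its deadline.
By profit: D(d2,73), F(d2,54), E(d1,50), G(d2,35), H(d3,31), B(d3,29), C(d2,27), A(d1,19)
D→slot 2; F→slot 1; E skipped; G skipped; H→slot 3; B skipped; C skipped; A skipped.
Profit = 54 + 73 + 31 = 158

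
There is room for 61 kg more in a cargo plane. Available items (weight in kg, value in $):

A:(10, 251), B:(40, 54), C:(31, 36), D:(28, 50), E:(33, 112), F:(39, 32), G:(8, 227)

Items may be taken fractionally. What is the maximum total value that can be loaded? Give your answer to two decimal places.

Ratios (sorted): G 28.38, A 25.10, E 3.39, D 1.79, B 1.35, C 1.16, F 0.82
take G (8 @ 227); take A (10 @ 251); take E (33 @ 112); take 10/28 of D → 17.86. Capacity used 61/61.
Total value = 607.86

607.86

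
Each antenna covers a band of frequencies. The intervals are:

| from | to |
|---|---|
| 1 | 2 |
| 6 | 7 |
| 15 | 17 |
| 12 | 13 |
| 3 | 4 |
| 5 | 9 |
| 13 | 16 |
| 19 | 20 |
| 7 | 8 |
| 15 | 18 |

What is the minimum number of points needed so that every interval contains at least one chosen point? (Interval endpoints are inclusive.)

Sorted: [1,2] [3,4] [6,7] [7,8] [5,9] [12,13] [13,16] [15,17] [15,18] [19,20]
{[1,2]} hit by 2; {[3,4]} hit by 4; {[6,7],[7,8],[5,9]} hit by 7; {[12,13],[13,16]} hit by 13; {[15,17],[15,18]} hit by 17; {[19,20]} hit by 20.
Points: 2, 4, 7, 13, 17, 20 (6 total).

6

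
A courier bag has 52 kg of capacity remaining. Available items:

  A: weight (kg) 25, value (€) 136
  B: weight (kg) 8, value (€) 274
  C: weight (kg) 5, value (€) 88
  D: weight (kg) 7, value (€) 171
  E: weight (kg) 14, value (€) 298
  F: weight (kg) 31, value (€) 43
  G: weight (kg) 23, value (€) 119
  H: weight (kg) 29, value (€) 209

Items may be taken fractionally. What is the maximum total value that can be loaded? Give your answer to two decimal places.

960.72

Ratios (sorted): B 34.25, D 24.43, E 21.29, C 17.60, H 7.21, A 5.44, G 5.17, F 1.39
take B (8 @ 274); take D (7 @ 171); take E (14 @ 298); take C (5 @ 88); take 18/29 of H → 129.72. Capacity used 52/52.
Total value = 960.72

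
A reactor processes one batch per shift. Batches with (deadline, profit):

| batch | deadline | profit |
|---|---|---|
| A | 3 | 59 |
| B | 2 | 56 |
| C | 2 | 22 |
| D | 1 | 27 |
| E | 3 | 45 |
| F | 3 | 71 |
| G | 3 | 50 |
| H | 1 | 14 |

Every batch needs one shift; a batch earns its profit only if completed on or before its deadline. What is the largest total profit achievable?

By profit: F(d3,71), A(d3,59), B(d2,56), G(d3,50), E(d3,45), D(d1,27), C(d2,22), H(d1,14)
F→slot 3; A→slot 2; B→slot 1; G skipped; E skipped; D skipped; C skipped; H skipped.
Profit = 56 + 59 + 71 = 186

186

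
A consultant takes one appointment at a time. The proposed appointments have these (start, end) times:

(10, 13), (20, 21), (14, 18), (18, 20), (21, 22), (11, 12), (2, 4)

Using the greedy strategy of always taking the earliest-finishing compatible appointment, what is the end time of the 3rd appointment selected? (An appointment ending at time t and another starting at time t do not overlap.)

Order by finish time; keep every interval that doesn't clash with the previous kept one.
By end time: (2,4), (11,12), (10,13), (14,18), (18,20), (20,21), (21,22).
Pick (2,4); next start ≥ 4 → (11,12); next start ≥ 12 → (14,18); next start ≥ 18 → (18,20); next start ≥ 20 → (20,21); next start ≥ 21 → (21,22).
Selected: (2,4) (11,12) (14,18) (18,20) (20,21) (21,22)

18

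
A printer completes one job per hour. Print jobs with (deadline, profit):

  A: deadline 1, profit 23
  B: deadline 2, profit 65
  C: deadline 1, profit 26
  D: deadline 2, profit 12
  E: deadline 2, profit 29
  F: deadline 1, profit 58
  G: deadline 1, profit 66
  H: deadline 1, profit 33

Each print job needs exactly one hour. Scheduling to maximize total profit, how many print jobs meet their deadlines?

2

Profit order: G=66 B=65 F=58 H=33 E=29 C=26 A=23 D=12
Assign: G→slot 1, B→slot 2, F skipped, H skipped, E skipped, C skipped, A skipped, D skipped.
Slots: [1:G] [2:B]
2 of 8 scheduled.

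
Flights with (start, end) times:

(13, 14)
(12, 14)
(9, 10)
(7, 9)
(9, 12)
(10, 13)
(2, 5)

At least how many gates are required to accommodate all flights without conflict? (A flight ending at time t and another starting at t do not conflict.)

2

starts: [2, 7, 9, 9, 10, 12, 13]
ends:   [5, 9, 10, 12, 13, 14, 14]
s2→1 e5→0 s7→1 e9→0 s9→1 s9→2  — peak 2.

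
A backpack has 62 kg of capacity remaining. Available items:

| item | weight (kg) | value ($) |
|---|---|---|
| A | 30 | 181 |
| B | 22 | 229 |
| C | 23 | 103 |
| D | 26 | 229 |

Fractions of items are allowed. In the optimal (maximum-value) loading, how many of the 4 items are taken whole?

2

Sort by value per unit weight and fill in that order.
Order: B (229/22=10.41) > D (229/26=8.81) > A (181/30=6.03) > C (103/23=4.48)
Fill: take B (22 @ 229) → take D (26 @ 229) → take 14/30 of A → 84.47; 62/62 used.
2 item(s) taken whole; one partial (take 14/30 of A).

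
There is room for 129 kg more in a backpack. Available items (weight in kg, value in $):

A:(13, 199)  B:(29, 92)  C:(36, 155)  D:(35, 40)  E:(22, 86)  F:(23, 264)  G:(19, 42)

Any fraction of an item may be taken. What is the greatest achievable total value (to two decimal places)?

809.26

Ratios (sorted): A 15.31, F 11.48, C 4.31, E 3.91, B 3.17, G 2.21, D 1.14
take A (13 @ 199); take F (23 @ 264); take C (36 @ 155); take E (22 @ 86); take B (29 @ 92); take 6/19 of G → 13.26. Capacity used 129/129.
Total value = 809.26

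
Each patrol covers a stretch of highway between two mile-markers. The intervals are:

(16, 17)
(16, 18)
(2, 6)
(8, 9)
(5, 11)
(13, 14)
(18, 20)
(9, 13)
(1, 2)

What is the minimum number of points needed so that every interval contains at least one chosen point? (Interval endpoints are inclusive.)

Sort by right endpoint; whenever an interval is uncovered, place a point at its right end.
Sorted: [1,2] [2,6] [8,9] [5,11] [9,13] [13,14] [16,17] [16,18] [18,20]
{[1,2],[2,6]} hit by 2; {[8,9],[5,11],[9,13]} hit by 9; {[13,14]} hit by 14; {[16,17],[16,18]} hit by 17; {[18,20]} hit by 20.
Points: 2, 9, 14, 17, 20 (5 total).

5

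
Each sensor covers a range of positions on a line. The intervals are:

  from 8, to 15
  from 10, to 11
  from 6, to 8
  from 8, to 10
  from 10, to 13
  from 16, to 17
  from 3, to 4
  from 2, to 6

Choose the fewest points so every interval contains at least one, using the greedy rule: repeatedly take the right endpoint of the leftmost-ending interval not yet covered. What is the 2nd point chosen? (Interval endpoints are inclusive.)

Sort by right endpoint; whenever an interval is uncovered, place a point at its right end.
Sorted: [3,4] [2,6] [6,8] [8,10] [10,11] [10,13] [8,15] [16,17]
{[3,4],[2,6]} hit by 4; {[6,8],[8,10]} hit by 8; {[10,11],[10,13],[8,15]} hit by 11; {[16,17]} hit by 17.
Points: 4, 8, 11, 17 (4 total).

8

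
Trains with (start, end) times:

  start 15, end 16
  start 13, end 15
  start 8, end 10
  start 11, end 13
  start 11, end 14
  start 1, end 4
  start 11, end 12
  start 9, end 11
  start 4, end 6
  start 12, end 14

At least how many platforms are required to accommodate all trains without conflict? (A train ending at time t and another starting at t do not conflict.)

3

starts: [1, 4, 8, 9, 11, 11, 11, 12, 13, 15]
ends:   [4, 6, 10, 11, 12, 13, 14, 14, 15, 16]
s1→1 e4→0 s4→1 e6→0 s8→1 s9→2 e10→1 e11→0 s11→1 s11→2 s11→3  — peak 3.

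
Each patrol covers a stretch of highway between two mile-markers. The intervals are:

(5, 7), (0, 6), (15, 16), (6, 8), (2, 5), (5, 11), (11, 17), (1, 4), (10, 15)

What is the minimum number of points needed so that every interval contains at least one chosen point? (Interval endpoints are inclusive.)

3

Sort by right endpoint; whenever an interval is uncovered, place a point at its right end.
By right end: [1,4]  [2,5]  [0,6]  [5,7]  [6,8]  [5,11]  [10,15]  [15,16]  [11,17]
[1,4] uncovered → point at 4; [5,7] uncovered → point at 7; [10,15] uncovered → point at 15.
Points: 4, 7, 15 (3 total).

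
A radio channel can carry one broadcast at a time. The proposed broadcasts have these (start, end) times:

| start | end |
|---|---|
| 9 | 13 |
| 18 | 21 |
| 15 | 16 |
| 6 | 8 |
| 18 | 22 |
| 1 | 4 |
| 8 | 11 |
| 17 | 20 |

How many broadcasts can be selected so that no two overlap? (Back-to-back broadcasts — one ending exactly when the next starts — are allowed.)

5

Order by finish time; keep every interval that doesn't clash with the previous kept one.
By end time: (1,4), (6,8), (8,11), (9,13), (15,16), (17,20), (18,21), (18,22).
Pick (1,4); next start ≥ 4 → (6,8); next start ≥ 8 → (8,11); next start ≥ 11 → (15,16); next start ≥ 16 → (17,20).
Selected 5 broadcasts.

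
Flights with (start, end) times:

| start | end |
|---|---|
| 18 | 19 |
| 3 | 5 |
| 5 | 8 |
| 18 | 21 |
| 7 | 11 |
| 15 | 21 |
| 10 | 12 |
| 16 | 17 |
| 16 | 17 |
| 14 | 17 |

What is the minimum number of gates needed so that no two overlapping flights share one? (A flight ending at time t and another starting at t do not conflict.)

Events (time:±→running): 3:+→1 5:-→0 5:+→1 7:+→2 8:-→1 10:+→2 11:-→1 12:-→0 14:+→1 15:+→2 16:+→3 16:+→4 … peak 4.

4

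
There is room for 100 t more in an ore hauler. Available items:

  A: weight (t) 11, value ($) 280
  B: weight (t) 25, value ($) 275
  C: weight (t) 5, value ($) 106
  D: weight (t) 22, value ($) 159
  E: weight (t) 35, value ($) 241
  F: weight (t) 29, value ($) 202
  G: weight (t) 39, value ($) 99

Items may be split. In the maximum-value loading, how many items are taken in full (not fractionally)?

5

Greedy by value/weight ratio, highest first.
Order: A (280/11=25.45) > C (106/5=21.20) > B (275/25=11.00) > D (159/22=7.23) > F (202/29=6.97) > E (241/35=6.89) > G (99/39=2.54)
Fill: take A (11 @ 280) → take C (5 @ 106) → take B (25 @ 275) → take D (22 @ 159) → take F (29 @ 202) → take 8/35 of E → 55.09; 100/100 used.
5 item(s) taken whole; one partial (take 8/35 of E).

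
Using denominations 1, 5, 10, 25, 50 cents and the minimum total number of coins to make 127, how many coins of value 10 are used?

127 = 2×50 + 1×25 + 2×1
Count of 10: 0

0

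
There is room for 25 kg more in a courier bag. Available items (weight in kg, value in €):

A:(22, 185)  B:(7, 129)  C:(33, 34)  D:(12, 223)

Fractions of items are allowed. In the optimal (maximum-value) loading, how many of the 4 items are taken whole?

Sort by value per unit weight and fill in that order.
Ratios (sorted): D 18.58, B 18.43, A 8.41, C 1.03
take D (12 @ 223); take B (7 @ 129); take 6/22 of A → 50.45. Capacity used 25/25.
2 item(s) taken whole; one partial (take 6/22 of A).

2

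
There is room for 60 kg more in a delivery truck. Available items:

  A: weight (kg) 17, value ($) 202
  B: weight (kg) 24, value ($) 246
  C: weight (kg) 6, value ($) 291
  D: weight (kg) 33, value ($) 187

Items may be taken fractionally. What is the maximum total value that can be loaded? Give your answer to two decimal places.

Order: C (291/6=48.50) > A (202/17=11.88) > B (246/24=10.25) > D (187/33=5.67)
Fill: take C (6 @ 291) → take A (17 @ 202) → take B (24 @ 246) → take 13/33 of D → 73.67; 60/60 used.
Total value = 812.67

812.67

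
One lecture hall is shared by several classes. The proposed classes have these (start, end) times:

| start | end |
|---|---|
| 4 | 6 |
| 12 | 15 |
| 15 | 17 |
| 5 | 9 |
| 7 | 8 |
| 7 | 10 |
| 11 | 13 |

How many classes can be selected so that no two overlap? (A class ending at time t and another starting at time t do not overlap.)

4

Order by finish time; keep every interval that doesn't clash with the previous kept one.
Sorted by end: (4,6)  (7,8)  (5,9)  (7,10)  (11,13)  (12,15)  (15,17)
take (4,6); take (7,8); take (11,13); take (15,17).
Selected 4 classes.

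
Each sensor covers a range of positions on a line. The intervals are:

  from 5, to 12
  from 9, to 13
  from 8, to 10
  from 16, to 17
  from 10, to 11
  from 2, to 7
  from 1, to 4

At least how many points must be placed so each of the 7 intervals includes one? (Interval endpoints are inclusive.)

By right end: [1,4]  [2,7]  [8,10]  [10,11]  [5,12]  [9,13]  [16,17]
[1,4] uncovered → point at 4; [8,10] uncovered → point at 10; [16,17] uncovered → point at 17.
Points: 4, 10, 17 (3 total).

3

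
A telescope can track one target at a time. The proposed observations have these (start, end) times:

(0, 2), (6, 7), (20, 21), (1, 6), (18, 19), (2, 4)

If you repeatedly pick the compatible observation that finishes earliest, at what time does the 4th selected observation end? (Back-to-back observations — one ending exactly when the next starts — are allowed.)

Sorted by end: (0,2)  (2,4)  (1,6)  (6,7)  (18,19)  (20,21)
take (0,2); take (2,4); skip (1,6); take (6,7); take (18,19); take (20,21).
Selected: (0,2) (2,4) (6,7) (18,19) (20,21)

19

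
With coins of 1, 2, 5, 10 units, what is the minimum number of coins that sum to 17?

3

17 = 1×10 + 1×5 + 1×2
Total coins = 1 + 1 + 1 = 3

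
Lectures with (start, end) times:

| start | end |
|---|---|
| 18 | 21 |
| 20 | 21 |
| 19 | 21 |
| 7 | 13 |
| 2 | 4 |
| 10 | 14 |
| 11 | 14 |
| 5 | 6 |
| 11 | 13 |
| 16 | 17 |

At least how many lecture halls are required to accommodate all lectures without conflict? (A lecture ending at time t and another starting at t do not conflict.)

4

Count concurrent intervals with a sweep; the peak is the room count.
starts: [2, 5, 7, 10, 11, 11, 16, 18, 19, 20]
ends:   [4, 6, 13, 13, 14, 14, 17, 21, 21, 21]
s2→1 e4→0 s5→1 e6→0 s7→1 s10→2 s11→3 s11→4  — peak 4.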